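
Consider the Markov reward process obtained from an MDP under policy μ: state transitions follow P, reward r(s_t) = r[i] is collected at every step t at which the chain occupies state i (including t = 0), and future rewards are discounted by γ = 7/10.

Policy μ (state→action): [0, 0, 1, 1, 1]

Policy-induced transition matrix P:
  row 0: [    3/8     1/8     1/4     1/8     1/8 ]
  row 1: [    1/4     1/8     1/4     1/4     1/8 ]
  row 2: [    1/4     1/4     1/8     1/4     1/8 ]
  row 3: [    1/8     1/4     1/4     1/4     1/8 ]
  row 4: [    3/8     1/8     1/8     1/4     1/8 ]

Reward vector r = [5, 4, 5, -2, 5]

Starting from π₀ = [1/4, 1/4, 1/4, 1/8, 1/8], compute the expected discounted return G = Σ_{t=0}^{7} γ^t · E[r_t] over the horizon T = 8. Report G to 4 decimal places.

t=0: π = [0.2500, 0.2500, 0.2500, 0.1250, 0.1250], E[r] = 3.8750, γ^t·E[r] = 3.875000, running G = 3.875000
t=1: π = [0.2813, 0.1719, 0.2031, 0.2188, 0.1250], E[r] = 3.2969, γ^t·E[r] = 2.307813, running G = 6.182813
t=2: π = [0.2734, 0.1777, 0.2090, 0.2148, 0.1250], E[r] = 3.3184, γ^t·E[r] = 1.625996, running G = 7.808809
t=3: π = [0.2729, 0.1780, 0.2083, 0.2158, 0.1250], E[r] = 3.3113, γ^t·E[r] = 1.135769, running G = 8.944577
t=4: π = [0.2728, 0.1780, 0.2083, 0.2159, 0.1250], E[r] = 3.3108, γ^t·E[r] = 0.794928, running G = 9.739506
t=5: π = [0.2727, 0.1780, 0.2083, 0.2159, 0.1250], E[r] = 3.3106, γ^t·E[r] = 0.556420, running G = 10.295925
t=6: π = [0.2727, 0.1780, 0.2083, 0.2159, 0.1250], E[r] = 3.3106, γ^t·E[r] = 0.389490, running G = 10.685416
t=7: π = [0.2727, 0.1780, 0.2083, 0.2159, 0.1250], E[r] = 3.3106, γ^t·E[r] = 0.272643, running G = 10.958058

G = 10.9581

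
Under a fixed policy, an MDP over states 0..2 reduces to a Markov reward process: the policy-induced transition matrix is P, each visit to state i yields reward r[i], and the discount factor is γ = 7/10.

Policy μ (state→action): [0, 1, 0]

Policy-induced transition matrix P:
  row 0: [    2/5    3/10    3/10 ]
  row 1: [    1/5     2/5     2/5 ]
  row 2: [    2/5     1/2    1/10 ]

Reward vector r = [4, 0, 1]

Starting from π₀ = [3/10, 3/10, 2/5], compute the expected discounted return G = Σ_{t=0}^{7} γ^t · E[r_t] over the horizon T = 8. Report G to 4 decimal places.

t=0: π = [0.3000, 0.3000, 0.4000], E[r] = 1.6000, γ^t·E[r] = 1.600000, running G = 1.600000
t=1: π = [0.3400, 0.4100, 0.2500], E[r] = 1.6100, γ^t·E[r] = 1.127000, running G = 2.727000
t=2: π = [0.3180, 0.3910, 0.2910], E[r] = 1.5630, γ^t·E[r] = 0.765870, running G = 3.492870
t=3: π = [0.3218, 0.3973, 0.2809], E[r] = 1.5681, γ^t·E[r] = 0.537858, running G = 4.030728
t=4: π = [0.3205, 0.3959, 0.2836], E[r] = 1.5657, γ^t·E[r] = 0.375927, running G = 4.406655
t=5: π = [0.3208, 0.3963, 0.2829], E[r] = 1.5662, γ^t·E[r] = 0.263223, running G = 4.669879
t=6: π = [0.3207, 0.3962, 0.2831], E[r] = 1.5660, γ^t·E[r] = 0.184240, running G = 4.854118
t=7: π = [0.3208, 0.3962, 0.2830], E[r] = 1.5660, γ^t·E[r] = 0.128971, running G = 4.983089

G = 4.9831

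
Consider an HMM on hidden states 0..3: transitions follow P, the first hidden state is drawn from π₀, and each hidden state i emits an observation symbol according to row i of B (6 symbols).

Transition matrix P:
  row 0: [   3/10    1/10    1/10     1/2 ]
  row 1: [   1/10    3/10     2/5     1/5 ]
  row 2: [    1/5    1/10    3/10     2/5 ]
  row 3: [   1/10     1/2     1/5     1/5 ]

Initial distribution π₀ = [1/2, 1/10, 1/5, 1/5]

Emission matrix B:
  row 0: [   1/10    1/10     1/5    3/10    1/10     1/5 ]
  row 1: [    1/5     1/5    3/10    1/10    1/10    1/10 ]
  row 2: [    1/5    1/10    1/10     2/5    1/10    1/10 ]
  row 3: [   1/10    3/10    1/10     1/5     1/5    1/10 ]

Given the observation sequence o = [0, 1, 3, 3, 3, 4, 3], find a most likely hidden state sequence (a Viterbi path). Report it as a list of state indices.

path = [0, 3, 2, 2, 2, 3, 2]

t=0: δ = [5.000e-02, 2.000e-02, 4.000e-02, 2.000e-02]  (obs o_0=0)
t=1: δ = [1.500e-03, 2.000e-03, 1.200e-03, 7.500e-03]  ψ = [0, 3, 2, 0]  (obs o_1=1)
t=2: δ = [2.250e-04, 3.750e-04, 6.000e-04, 3.000e-04]  ψ = [3, 3, 3, 3]  (obs o_2=3)
t=3: δ = [3.600e-05, 1.500e-05, 7.200e-05, 4.800e-05]  ψ = [2, 3, 2, 2]  (obs o_3=3)
t=4: δ = [4.320e-06, 2.400e-06, 8.640e-06, 5.760e-06]  ψ = [2, 3, 2, 2]  (obs o_4=3)
t=5: δ = [1.728e-07, 2.880e-07, 2.592e-07, 6.912e-07]  ψ = [2, 3, 2, 2]  (obs o_5=4)
t=6: δ = [2.074e-08, 3.456e-08, 5.530e-08, 2.765e-08]  ψ = [3, 3, 3, 3]  (obs o_6=3)
backtrack: best end state = 2; path = [0, 3, 2, 2, 2, 3, 2]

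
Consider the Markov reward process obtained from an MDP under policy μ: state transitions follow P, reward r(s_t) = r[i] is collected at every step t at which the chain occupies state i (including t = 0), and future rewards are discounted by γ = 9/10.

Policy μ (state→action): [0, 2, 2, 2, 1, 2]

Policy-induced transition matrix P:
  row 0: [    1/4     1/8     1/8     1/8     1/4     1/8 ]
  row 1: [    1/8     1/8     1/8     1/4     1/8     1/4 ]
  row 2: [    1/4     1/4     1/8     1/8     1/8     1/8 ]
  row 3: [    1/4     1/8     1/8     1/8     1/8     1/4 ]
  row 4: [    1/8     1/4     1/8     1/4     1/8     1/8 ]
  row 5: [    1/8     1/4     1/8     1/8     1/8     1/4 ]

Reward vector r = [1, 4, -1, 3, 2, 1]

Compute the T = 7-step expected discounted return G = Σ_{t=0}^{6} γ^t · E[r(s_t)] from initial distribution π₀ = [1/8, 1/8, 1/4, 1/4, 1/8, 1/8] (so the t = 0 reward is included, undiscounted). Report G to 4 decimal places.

G = 8.9931

t=0: π = [0.1250, 0.1250, 0.2500, 0.2500, 0.1250, 0.1250], E[r] = 1.5000, γ^t·E[r] = 1.500000, running G = 1.500000
t=1: π = [0.2031, 0.1875, 0.1250, 0.1563, 0.1406, 0.1875], E[r] = 1.7656, γ^t·E[r] = 1.589063, running G = 3.089063
t=2: π = [0.1855, 0.1816, 0.1250, 0.1660, 0.1504, 0.1914], E[r] = 1.7773, γ^t·E[r] = 1.439648, running G = 4.528711
t=3: π = [0.1846, 0.1833, 0.1250, 0.1665, 0.1482, 0.1924], E[r] = 1.7813, γ^t·E[r] = 1.298531, running G = 5.827242
t=4: π = [0.1845, 0.1832, 0.1250, 0.1664, 0.1481, 0.1928], E[r] = 1.7805, γ^t·E[r] = 1.168218, running G = 6.995460
t=5: π = [0.1845, 0.1832, 0.1250, 0.1664, 0.1481, 0.1928], E[r] = 1.7806, γ^t·E[r] = 1.051412, running G = 8.046871
t=6: π = [0.1845, 0.1832, 0.1250, 0.1664, 0.1481, 0.1928], E[r] = 1.7806, γ^t·E[r] = 0.946276, running G = 8.993147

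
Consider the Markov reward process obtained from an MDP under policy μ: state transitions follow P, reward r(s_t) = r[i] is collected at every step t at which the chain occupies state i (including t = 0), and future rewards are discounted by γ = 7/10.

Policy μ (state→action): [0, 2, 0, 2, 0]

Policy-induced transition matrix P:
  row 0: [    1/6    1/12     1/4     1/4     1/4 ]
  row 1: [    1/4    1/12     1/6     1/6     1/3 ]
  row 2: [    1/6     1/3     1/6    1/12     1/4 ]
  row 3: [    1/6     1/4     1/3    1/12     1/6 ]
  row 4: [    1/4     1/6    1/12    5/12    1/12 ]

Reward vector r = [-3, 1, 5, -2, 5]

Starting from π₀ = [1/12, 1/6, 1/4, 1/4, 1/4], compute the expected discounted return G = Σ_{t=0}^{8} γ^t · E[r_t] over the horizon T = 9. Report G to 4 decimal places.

t=0: π = [0.0833, 0.1667, 0.2500, 0.2500, 0.2500], E[r] = 1.9167, γ^t·E[r] = 1.916667, running G = 1.916667
t=1: π = [0.2014, 0.2083, 0.1944, 0.1944, 0.2014], E[r] = 1.1944, γ^t·E[r] = 0.836111, running G = 2.752778
t=2: π = [0.2008, 0.1811, 0.1991, 0.2014, 0.2176], E[r] = 1.2593, γ^t·E[r] = 0.617037, running G = 3.369815
t=3: π = [0.1999, 0.1848, 0.1988, 0.2044, 0.2120], E[r] = 1.2307, γ^t·E[r] = 0.422117, running G = 3.791932
t=4: π = [0.1997, 0.1848, 0.1997, 0.2027, 0.2130], E[r] = 1.2439, γ^t·E[r] = 0.298649, running G = 4.090580
t=5: π = [0.1998, 0.1848, 0.1993, 0.2030, 0.2130], E[r] = 1.2410, γ^t·E[r] = 0.208581, running G = 4.299162
t=6: π = [0.1998, 0.1848, 0.1994, 0.2030, 0.2130], E[r] = 1.2412, γ^t·E[r] = 0.146023, running G = 4.445184
t=7: π = [0.1998, 0.1848, 0.1994, 0.2030, 0.2130], E[r] = 1.2412, γ^t·E[r] = 0.102221, running G = 4.547405
t=8: π = [0.1998, 0.1848, 0.1994, 0.2030, 0.2130], E[r] = 1.2412, γ^t·E[r] = 0.071554, running G = 4.618959

G = 4.6190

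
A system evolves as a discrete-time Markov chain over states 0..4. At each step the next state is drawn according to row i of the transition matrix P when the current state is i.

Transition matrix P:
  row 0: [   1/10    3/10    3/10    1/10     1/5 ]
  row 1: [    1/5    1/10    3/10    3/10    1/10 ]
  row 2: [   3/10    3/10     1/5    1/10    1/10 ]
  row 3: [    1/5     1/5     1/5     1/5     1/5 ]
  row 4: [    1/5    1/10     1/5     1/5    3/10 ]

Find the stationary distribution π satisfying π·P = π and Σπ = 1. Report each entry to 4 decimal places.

Balance equations π_j = Σ_i π_i·P[i][j]:
  π_0 = 1/10·π_0 + 1/5·π_1 + 3/10·π_2 + 1/5·π_3 + 1/5·π_4
  π_1 = 3/10·π_0 + 1/10·π_1 + 3/10·π_2 + 1/5·π_3 + 1/10·π_4
  π_2 = 3/10·π_0 + 3/10·π_1 + 1/5·π_2 + 1/5·π_3 + 1/5·π_4
  π_3 = 1/10·π_0 + 3/10·π_1 + 1/10·π_2 + 1/5·π_3 + 1/5·π_4
  normalize: π_0 + π_1 + π_2 + π_3 + π_4 = 1
Solving the linear system gives exactly π = [2152/10563, 2182/10563, 2546/10563, 1861/10563, 1822/10563].

π = [0.2037, 0.2066, 0.2410, 0.1762, 0.1725]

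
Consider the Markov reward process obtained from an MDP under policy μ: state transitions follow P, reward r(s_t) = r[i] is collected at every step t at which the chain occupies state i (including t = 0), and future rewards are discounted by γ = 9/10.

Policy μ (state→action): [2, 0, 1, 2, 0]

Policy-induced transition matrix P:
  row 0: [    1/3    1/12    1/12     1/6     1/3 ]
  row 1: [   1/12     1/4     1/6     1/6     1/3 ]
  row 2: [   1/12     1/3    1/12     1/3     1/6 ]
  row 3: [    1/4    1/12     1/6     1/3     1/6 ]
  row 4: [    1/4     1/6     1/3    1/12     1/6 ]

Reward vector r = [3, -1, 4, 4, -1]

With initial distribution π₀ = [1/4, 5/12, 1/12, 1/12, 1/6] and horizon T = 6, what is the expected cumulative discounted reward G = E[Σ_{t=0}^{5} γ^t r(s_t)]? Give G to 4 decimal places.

t=0: π = [0.2500, 0.4167, 0.0833, 0.0833, 0.1667], E[r] = 0.8333, γ^t·E[r] = 0.833333, running G = 0.833333
t=1: π = [0.1875, 0.1875, 0.1667, 0.1806, 0.2778], E[r] = 1.4861, γ^t·E[r] = 1.337500, running G = 2.170833
t=2: π = [0.2066, 0.1794, 0.1834, 0.2014, 0.2292], E[r] = 1.7506, γ^t·E[r] = 1.417969, running G = 3.588802
t=3: π = [0.2067, 0.1782, 0.1724, 0.2117, 0.2310], E[r] = 1.7473, γ^t·E[r] = 1.273781, running G = 4.862583
t=4: π = [0.2088, 0.1754, 0.1736, 0.2114, 0.2308], E[r] = 1.7602, γ^t·E[r] = 1.154885, running G = 6.017469
t=5: π = [0.2092, 0.1752, 0.1733, 0.2116, 0.2307], E[r] = 1.7613, γ^t·E[r] = 1.040044, running G = 7.057513

G = 7.0575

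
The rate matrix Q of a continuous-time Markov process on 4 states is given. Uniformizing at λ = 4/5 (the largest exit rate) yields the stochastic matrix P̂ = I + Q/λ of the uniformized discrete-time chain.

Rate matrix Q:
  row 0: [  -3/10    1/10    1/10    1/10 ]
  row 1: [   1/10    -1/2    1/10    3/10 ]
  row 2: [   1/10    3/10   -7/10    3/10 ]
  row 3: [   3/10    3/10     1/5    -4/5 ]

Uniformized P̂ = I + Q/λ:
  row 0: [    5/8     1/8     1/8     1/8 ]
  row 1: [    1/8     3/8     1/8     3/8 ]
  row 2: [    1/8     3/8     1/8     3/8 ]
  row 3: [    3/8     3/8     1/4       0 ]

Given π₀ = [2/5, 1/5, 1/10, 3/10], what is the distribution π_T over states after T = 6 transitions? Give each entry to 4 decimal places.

t=0: π = [0.4000, 0.2000, 0.1000, 0.3000]
t=1: π = [0.4000, 0.2750, 0.1625, 0.1625]
t=2: π = [0.3656, 0.2750, 0.1453, 0.2141]
t=3: π = [0.3613, 0.2836, 0.1518, 0.2033]
t=4: π = [0.3565, 0.2847, 0.1504, 0.2084]
t=5: π = [0.3554, 0.2859, 0.1511, 0.2077]
t=6: π = [0.3546, 0.2862, 0.1510, 0.2083]

π = [0.3546, 0.2862, 0.1510, 0.2083]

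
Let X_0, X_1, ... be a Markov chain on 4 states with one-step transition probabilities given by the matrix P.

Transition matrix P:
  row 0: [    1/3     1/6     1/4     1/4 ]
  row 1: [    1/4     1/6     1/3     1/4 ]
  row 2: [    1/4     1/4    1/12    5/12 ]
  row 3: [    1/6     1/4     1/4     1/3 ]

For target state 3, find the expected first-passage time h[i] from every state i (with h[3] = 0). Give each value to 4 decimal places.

h = [3.4731, 3.4315, 2.9740, 0.0000]

First-step conditioning: h[3] = 0; for i ≠ 3, h[i] = 1 + Σ_k P[i][k]·h[k].
  h[0] = 1 + 1/3·h[0] + 1/6·h[1] + 1/4·h[2]
  h[1] = 1 + 1/4·h[0] + 1/6·h[1] + 1/3·h[2]
  h[2] = 1 + 1/4·h[0] + 1/4·h[1] + 1/12·h[2]
Solving the 3×3 linear system over states ≠ 3 gives exactly h = [2004/577, 1980/577, 1716/577, 0] (h[3] = 0 is the target).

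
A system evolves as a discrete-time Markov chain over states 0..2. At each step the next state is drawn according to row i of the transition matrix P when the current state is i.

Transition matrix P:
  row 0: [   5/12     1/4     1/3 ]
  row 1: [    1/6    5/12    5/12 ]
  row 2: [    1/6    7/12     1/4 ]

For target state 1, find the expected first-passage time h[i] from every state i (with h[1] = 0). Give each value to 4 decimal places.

First-step conditioning: h[1] = 0; for i ≠ 1, h[i] = 1 + Σ_k P[i][k]·h[k].
  h[0] = 1 + 5/12·h[0] + 1/3·h[2]
  h[2] = 1 + 1/6·h[0] + 1/4·h[2]
Solving the 2×2 linear system over states ≠ 1 gives exactly h = [156/55, 0, 108/55] (h[1] = 0 is the target).

h = [2.8364, 0.0000, 1.9636]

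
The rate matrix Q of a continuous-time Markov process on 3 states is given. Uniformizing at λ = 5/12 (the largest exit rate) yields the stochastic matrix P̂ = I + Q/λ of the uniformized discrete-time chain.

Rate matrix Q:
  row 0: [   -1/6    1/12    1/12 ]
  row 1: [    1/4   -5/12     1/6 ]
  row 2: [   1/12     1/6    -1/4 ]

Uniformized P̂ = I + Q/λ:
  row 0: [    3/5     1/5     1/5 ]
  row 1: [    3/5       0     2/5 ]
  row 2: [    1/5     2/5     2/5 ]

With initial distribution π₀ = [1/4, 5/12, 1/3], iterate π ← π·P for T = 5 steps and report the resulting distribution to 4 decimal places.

t=0: π = [0.2500, 0.4167, 0.3333]
t=1: π = [0.4667, 0.1833, 0.3500]
t=2: π = [0.4600, 0.2333, 0.3067]
t=3: π = [0.4773, 0.2147, 0.3080]
t=4: π = [0.4768, 0.2187, 0.3045]
t=5: π = [0.4782, 0.2172, 0.3046]

π = [0.4782, 0.2172, 0.3046]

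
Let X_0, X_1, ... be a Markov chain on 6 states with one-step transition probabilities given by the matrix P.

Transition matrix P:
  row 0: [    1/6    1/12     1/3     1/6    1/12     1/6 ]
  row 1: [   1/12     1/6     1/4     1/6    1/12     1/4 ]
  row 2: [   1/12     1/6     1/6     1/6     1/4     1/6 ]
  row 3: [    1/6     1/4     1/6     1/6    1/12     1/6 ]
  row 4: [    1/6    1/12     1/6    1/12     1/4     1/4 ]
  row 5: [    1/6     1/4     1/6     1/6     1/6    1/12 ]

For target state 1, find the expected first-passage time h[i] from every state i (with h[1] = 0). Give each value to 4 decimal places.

h = [6.4649, 0.0000, 6.0171, 5.4620, 6.5629, 5.5467]

First-step conditioning: h[1] = 0; for i ≠ 1, h[i] = 1 + Σ_k P[i][k]·h[k].
  h[0] = 1 + 1/6·h[0] + 1/3·h[2] + 1/6·h[3] + 1/12·h[4] + 1/6·h[5]
  h[2] = 1 + 1/12·h[0] + 1/6·h[2] + 1/6·h[3] + 1/4·h[4] + 1/6·h[5]
  h[3] = 1 + 1/6·h[0] + 1/6·h[2] + 1/6·h[3] + 1/12·h[4] + 1/6·h[5]
  h[4] = 1 + 1/6·h[0] + 1/6·h[2] + 1/12·h[3] + 1/4·h[4] + 1/4·h[5]
  h[5] = 1 + 1/6·h[0] + 1/6·h[2] + 1/6·h[3] + 1/6·h[4] + 1/12·h[5]
Solving the 5×5 linear system over states ≠ 1 gives exactly h = [133752/20689, 0, 124488/20689, 113004/20689, 135780/20689, 114756/20689] (h[1] = 0 is the target).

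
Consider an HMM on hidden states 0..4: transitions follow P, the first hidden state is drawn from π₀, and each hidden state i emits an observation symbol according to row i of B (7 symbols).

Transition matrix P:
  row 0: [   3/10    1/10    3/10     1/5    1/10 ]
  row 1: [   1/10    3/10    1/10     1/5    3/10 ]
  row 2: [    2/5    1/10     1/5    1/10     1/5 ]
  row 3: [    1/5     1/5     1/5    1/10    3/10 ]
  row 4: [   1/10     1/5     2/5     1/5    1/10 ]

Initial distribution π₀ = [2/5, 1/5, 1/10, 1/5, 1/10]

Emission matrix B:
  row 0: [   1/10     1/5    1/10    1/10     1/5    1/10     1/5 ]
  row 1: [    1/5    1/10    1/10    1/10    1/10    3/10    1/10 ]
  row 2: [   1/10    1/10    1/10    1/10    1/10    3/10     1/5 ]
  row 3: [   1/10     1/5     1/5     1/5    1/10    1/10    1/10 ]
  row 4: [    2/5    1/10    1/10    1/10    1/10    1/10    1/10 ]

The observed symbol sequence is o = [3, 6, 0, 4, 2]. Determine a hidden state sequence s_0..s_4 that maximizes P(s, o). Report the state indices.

path = [0, 2, 4, 2, 0]

t=0: δ = [4.000e-02, 2.000e-02, 1.000e-02, 4.000e-02, 1.000e-02]  (obs o_0=3)
t=1: δ = [2.400e-03, 8.000e-04, 2.400e-03, 8.000e-04, 1.200e-03]  ψ = [0, 3, 0, 0, 3]  (obs o_1=6)
t=2: δ = [9.600e-05, 4.800e-05, 7.200e-05, 4.800e-05, 1.920e-04]  ψ = [2, 0, 0, 0, 2]  (obs o_2=0)
t=3: δ = [5.760e-06, 3.840e-06, 7.680e-06, 3.840e-06, 1.920e-06]  ψ = [0, 4, 4, 4, 4]  (obs o_3=4)
t=4: δ = [3.072e-07, 1.152e-07, 1.728e-07, 2.304e-07, 1.536e-07]  ψ = [2, 1, 0, 0, 2]  (obs o_4=2)
backtrack: best end state = 0; path = [0, 2, 4, 2, 0]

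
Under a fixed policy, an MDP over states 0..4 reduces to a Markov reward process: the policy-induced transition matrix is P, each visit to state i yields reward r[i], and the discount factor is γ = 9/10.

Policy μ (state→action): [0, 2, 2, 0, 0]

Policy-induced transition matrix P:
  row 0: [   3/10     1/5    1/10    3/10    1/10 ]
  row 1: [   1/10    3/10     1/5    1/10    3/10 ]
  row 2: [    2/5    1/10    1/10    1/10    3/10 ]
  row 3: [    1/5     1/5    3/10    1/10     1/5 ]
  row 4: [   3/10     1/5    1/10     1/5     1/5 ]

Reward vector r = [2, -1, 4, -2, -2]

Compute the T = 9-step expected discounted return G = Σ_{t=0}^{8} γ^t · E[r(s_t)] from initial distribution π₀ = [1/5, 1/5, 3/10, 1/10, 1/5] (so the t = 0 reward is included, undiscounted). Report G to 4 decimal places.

t=0: π = [0.2000, 0.2000, 0.3000, 0.1000, 0.2000], E[r] = 0.8000, γ^t·E[r] = 0.800000, running G = 0.800000
t=1: π = [0.2800, 0.1900, 0.1400, 0.1600, 0.2300], E[r] = 0.1500, γ^t·E[r] = 0.135000, running G = 0.935000
t=2: π = [0.2600, 0.2050, 0.1510, 0.1790, 0.2050], E[r] = 0.1510, γ^t·E[r] = 0.122310, running G = 1.057310
t=3: π = [0.2562, 0.2054, 0.1563, 0.1725, 0.2096], E[r] = 0.1680, γ^t·E[r] = 0.122472, running G = 1.179782
t=4: π = [0.2573, 0.2049, 0.1550, 0.1722, 0.2106], E[r] = 0.1644, γ^t·E[r] = 0.107830, running G = 1.287612
t=5: π = [0.2573, 0.2050, 0.1549, 0.1725, 0.2103], E[r] = 0.1638, γ^t·E[r] = 0.096711, running G = 1.384323
t=6: π = [0.2572, 0.2050, 0.1550, 0.1725, 0.2103], E[r] = 0.1640, γ^t·E[r] = 0.087152, running G = 1.471475
t=7: π = [0.2573, 0.2050, 0.1550, 0.1725, 0.2103], E[r] = 0.1640, γ^t·E[r] = 0.078436, running G = 1.549911
t=8: π = [0.2573, 0.2050, 0.1550, 0.1725, 0.2103], E[r] = 0.1640, γ^t·E[r] = 0.070588, running G = 1.620499

G = 1.6205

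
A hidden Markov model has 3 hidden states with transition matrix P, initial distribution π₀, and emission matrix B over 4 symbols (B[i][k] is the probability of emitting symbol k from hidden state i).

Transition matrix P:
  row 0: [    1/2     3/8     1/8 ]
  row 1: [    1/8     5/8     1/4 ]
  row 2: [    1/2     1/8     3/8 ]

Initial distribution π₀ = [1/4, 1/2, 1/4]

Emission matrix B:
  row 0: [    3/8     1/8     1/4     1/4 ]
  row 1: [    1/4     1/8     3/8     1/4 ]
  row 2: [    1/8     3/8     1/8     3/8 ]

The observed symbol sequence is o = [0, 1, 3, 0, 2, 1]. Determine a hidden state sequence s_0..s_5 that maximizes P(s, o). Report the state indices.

path = [1, 1, 1, 1, 1, 2]

t=0: δ = [9.375e-02, 1.250e-01, 3.125e-02]  (obs o_0=0)
t=1: δ = [5.859e-03, 9.766e-03, 1.172e-02]  ψ = [0, 1, 1]  (obs o_1=1)
t=2: δ = [1.465e-03, 1.526e-03, 1.648e-03]  ψ = [2, 1, 2]  (obs o_2=3)
t=3: δ = [3.090e-04, 2.384e-04, 7.725e-05]  ψ = [2, 1, 2]  (obs o_3=0)
t=4: δ = [3.862e-05, 5.588e-05, 7.451e-06]  ψ = [0, 1, 1]  (obs o_4=2)
t=5: δ = [2.414e-06, 4.366e-06, 5.239e-06]  ψ = [0, 1, 1]  (obs o_5=1)
backtrack: best end state = 2; path = [1, 1, 1, 1, 1, 2]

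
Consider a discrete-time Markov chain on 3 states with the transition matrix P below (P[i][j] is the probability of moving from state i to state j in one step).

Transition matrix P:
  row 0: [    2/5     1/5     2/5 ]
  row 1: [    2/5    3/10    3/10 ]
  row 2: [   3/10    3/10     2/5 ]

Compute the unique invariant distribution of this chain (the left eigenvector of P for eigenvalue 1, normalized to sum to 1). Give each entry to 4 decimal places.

π = [0.3626, 0.2637, 0.3736]

Balance equations π_j = Σ_i π_i·P[i][j]:
  π_0 = 2/5·π_0 + 2/5·π_1 + 3/10·π_2
  π_1 = 1/5·π_0 + 3/10·π_1 + 3/10·π_2
  normalize: π_0 + π_1 + π_2 = 1
Solving the linear system gives exactly π = [33/91, 24/91, 34/91].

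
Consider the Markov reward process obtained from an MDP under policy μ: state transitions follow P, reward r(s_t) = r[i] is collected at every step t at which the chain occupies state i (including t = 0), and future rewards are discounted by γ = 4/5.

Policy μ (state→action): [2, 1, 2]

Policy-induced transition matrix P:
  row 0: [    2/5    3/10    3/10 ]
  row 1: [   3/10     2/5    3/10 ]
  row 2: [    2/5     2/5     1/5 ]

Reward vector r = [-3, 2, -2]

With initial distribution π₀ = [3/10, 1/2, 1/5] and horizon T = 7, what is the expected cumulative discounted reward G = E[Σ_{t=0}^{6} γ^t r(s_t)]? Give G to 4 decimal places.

t=0: π = [0.3000, 0.5000, 0.2000], E[r] = -0.3000, γ^t·E[r] = -0.300000, running G = -0.300000
t=1: π = [0.3500, 0.3700, 0.2800], E[r] = -0.8700, γ^t·E[r] = -0.696000, running G = -0.996000
t=2: π = [0.3630, 0.3650, 0.2720], E[r] = -0.9030, γ^t·E[r] = -0.577920, running G = -1.573920
t=3: π = [0.3635, 0.3637, 0.2728], E[r] = -0.9087, γ^t·E[r] = -0.465254, running G = -2.039174
t=4: π = [0.3636, 0.3637, 0.2727], E[r] = -0.9090, γ^t·E[r] = -0.372339, running G = -2.411513
t=5: π = [0.3636, 0.3636, 0.2727], E[r] = -0.9091, γ^t·E[r] = -0.297890, running G = -2.709403
t=6: π = [0.3636, 0.3636, 0.2727], E[r] = -0.9091, γ^t·E[r] = -0.238313, running G = -2.947715

G = -2.9477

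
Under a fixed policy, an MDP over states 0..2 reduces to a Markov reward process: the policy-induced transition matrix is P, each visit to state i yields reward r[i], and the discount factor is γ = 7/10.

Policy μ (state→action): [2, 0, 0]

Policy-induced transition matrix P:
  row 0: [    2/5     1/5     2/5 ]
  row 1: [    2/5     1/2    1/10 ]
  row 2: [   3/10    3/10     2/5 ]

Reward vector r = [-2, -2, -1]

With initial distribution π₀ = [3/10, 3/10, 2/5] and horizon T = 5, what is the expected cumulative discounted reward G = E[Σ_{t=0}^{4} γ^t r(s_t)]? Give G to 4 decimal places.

G = -4.6061

t=0: π = [0.3000, 0.3000, 0.4000], E[r] = -1.6000, γ^t·E[r] = -1.600000, running G = -1.600000
t=1: π = [0.3600, 0.3300, 0.3100], E[r] = -1.6900, γ^t·E[r] = -1.183000, running G = -2.783000
t=2: π = [0.3690, 0.3300, 0.3010], E[r] = -1.6990, γ^t·E[r] = -0.832510, running G = -3.615510
t=3: π = [0.3699, 0.3291, 0.3010], E[r] = -1.6990, γ^t·E[r] = -0.582757, running G = -4.198267
t=4: π = [0.3699, 0.3288, 0.3013], E[r] = -1.6987, γ^t·E[r] = -0.407865, running G = -4.606132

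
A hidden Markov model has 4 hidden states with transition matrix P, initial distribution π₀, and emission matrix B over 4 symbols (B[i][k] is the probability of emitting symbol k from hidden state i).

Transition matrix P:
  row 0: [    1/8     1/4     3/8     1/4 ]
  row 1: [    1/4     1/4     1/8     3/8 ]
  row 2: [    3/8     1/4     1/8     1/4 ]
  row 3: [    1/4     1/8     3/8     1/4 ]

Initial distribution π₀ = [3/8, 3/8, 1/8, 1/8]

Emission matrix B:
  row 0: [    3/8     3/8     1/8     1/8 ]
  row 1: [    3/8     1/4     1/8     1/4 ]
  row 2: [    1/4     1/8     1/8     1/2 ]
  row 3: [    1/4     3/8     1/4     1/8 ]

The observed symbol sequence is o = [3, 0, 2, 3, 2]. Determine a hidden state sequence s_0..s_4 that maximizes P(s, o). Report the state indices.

t=0: δ = [4.688e-02, 9.375e-02, 6.250e-02, 1.562e-02]  (obs o_0=3)
t=1: δ = [8.789e-03, 8.789e-03, 4.395e-03, 8.789e-03]  ψ = [1, 1, 0, 1]  (obs o_1=0)
t=2: δ = [2.747e-04, 2.747e-04, 4.120e-04, 8.240e-04]  ψ = [1, 0, 0, 1]  (obs o_2=2)
t=3: δ = [2.575e-05, 2.575e-05, 1.545e-04, 2.575e-05]  ψ = [3, 2, 3, 3]  (obs o_3=3)
t=4: δ = [7.242e-06, 4.828e-06, 2.414e-06, 9.656e-06]  ψ = [2, 2, 2, 2]  (obs o_4=2)
backtrack: best end state = 3; path = [1, 1, 3, 2, 3]

path = [1, 1, 3, 2, 3]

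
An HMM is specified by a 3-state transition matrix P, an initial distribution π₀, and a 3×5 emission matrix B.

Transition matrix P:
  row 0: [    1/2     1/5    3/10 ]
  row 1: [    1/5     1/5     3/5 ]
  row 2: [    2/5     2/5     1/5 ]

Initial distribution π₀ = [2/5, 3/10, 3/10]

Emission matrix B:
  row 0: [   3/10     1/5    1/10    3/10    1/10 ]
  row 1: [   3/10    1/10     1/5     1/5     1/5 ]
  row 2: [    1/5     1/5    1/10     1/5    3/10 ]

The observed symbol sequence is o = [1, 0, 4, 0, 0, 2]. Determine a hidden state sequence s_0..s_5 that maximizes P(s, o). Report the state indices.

path = [2, 1, 2, 1, 2, 1]

t=0: δ = [8.000e-02, 3.000e-02, 6.000e-02]  (obs o_0=1)
t=1: δ = [1.200e-02, 7.200e-03, 4.800e-03]  ψ = [0, 2, 0]  (obs o_1=0)
t=2: δ = [6.000e-04, 4.800e-04, 1.296e-03]  ψ = [0, 0, 1]  (obs o_2=4)
t=3: δ = [1.555e-04, 1.555e-04, 5.760e-05]  ψ = [2, 2, 1]  (obs o_3=0)
t=4: δ = [2.333e-05, 9.331e-06, 1.866e-05]  ψ = [0, 0, 1]  (obs o_4=0)
t=5: δ = [1.166e-06, 1.493e-06, 6.998e-07]  ψ = [0, 2, 0]  (obs o_5=2)
backtrack: best end state = 1; path = [2, 1, 2, 1, 2, 1]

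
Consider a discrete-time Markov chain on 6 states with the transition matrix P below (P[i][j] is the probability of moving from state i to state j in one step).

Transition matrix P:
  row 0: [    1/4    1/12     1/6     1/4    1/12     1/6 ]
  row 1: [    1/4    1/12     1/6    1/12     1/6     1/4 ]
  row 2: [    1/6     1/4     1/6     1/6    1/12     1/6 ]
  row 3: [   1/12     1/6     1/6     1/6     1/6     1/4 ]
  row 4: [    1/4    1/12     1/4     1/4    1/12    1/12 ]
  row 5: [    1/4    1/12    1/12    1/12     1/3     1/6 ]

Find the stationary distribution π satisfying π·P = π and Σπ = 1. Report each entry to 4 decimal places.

Balance equations π_j = Σ_i π_i·P[i][j]:
  π_0 = 1/4·π_0 + 1/4·π_1 + 1/6·π_2 + 1/12·π_3 + 1/4·π_4 + 1/4·π_5
  π_1 = 1/12·π_0 + 1/12·π_1 + 1/4·π_2 + 1/6·π_3 + 1/12·π_4 + 1/12·π_5
  π_2 = 1/6·π_0 + 1/6·π_1 + 1/6·π_2 + 1/6·π_3 + 1/4·π_4 + 1/12·π_5
  π_3 = 1/4·π_0 + 1/12·π_1 + 1/6·π_2 + 1/6·π_3 + 1/4·π_4 + 1/12·π_5
  π_4 = 1/12·π_0 + 1/6·π_1 + 1/12·π_2 + 1/6·π_3 + 1/12·π_4 + 1/3·π_5
  normalize: π_0 + π_1 + π_2 + π_3 + π_4 + π_5 = 1
Solving the linear system gives exactly π = [58601/282108, 35273/282108, 11602/70527, 12088/70527, 14359/94036, 16799/94036].

π = [0.2077, 0.1250, 0.1645, 0.1714, 0.1527, 0.1786]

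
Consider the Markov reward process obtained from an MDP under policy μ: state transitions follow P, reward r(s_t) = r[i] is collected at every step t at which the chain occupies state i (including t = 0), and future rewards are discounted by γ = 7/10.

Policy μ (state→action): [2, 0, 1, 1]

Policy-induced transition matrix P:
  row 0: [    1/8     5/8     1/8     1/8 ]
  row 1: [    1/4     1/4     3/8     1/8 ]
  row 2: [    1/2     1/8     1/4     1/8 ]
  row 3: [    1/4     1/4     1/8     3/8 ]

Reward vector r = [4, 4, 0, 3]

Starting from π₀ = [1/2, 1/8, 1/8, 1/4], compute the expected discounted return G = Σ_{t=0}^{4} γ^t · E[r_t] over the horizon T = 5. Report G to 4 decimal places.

G = 8.5084

t=0: π = [0.5000, 0.1250, 0.1250, 0.2500], E[r] = 3.2500, γ^t·E[r] = 3.250000, running G = 3.250000
t=1: π = [0.2188, 0.4219, 0.1719, 0.1875], E[r] = 3.1250, γ^t·E[r] = 2.187500, running G = 5.437500
t=2: π = [0.2656, 0.3105, 0.2520, 0.1719], E[r] = 2.8203, γ^t·E[r] = 1.381953, running G = 6.819453
t=3: π = [0.2798, 0.3181, 0.2341, 0.1680], E[r] = 2.8955, γ^t·E[r] = 0.993159, running G = 7.812612
t=4: π = [0.2736, 0.3257, 0.2338, 0.1670], E[r] = 2.8978, γ^t·E[r] = 0.695768, running G = 8.508381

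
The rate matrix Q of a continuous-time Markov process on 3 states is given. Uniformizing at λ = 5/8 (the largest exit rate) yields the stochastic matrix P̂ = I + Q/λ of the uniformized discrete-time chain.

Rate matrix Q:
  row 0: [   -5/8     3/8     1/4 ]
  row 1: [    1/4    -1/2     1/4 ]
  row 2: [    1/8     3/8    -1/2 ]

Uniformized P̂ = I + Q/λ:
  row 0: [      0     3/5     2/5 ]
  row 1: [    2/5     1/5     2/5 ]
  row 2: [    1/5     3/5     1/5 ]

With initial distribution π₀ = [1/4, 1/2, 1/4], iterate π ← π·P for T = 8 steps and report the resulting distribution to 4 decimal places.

t=0: π = [0.2500, 0.5000, 0.2500]
t=1: π = [0.2500, 0.4000, 0.3500]
t=2: π = [0.2300, 0.4400, 0.3300]
t=3: π = [0.2420, 0.4240, 0.3340]
t=4: π = [0.2364, 0.4304, 0.3332]
t=5: π = [0.2388, 0.4278, 0.3334]
t=6: π = [0.2378, 0.4289, 0.3333]
t=7: π = [0.2382, 0.4285, 0.3333]
t=8: π = [0.2380, 0.4286, 0.3333]

π = [0.2380, 0.4286, 0.3333]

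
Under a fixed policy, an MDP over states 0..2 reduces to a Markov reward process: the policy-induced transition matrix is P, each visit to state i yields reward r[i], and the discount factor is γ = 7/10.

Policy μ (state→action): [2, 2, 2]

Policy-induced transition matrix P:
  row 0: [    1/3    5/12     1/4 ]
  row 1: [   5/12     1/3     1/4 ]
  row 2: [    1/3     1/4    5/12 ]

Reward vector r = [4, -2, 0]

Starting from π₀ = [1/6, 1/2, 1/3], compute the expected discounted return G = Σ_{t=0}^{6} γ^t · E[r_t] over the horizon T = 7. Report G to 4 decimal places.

t=0: π = [0.1667, 0.5000, 0.3333], E[r] = -0.3333, γ^t·E[r] = -0.333333, running G = -0.333333
t=1: π = [0.3750, 0.3194, 0.3056], E[r] = 0.8611, γ^t·E[r] = 0.602778, running G = 0.269444
t=2: π = [0.3600, 0.3391, 0.3009], E[r] = 0.7616, γ^t·E[r] = 0.373171, running G = 0.642616
t=3: π = [0.3616, 0.3383, 0.3002], E[r] = 0.7699, γ^t·E[r] = 0.264065, running G = 0.906681
t=4: π = [0.3615, 0.3385, 0.3000], E[r] = 0.7692, γ^t·E[r] = 0.184680, running G = 1.091360
t=5: π = [0.3615, 0.3385, 0.3000], E[r] = 0.7692, γ^t·E[r] = 0.129285, running G = 1.220646
t=6: π = [0.3615, 0.3385, 0.3000], E[r] = 0.7692, γ^t·E[r] = 0.090499, running G = 1.311145

G = 1.3111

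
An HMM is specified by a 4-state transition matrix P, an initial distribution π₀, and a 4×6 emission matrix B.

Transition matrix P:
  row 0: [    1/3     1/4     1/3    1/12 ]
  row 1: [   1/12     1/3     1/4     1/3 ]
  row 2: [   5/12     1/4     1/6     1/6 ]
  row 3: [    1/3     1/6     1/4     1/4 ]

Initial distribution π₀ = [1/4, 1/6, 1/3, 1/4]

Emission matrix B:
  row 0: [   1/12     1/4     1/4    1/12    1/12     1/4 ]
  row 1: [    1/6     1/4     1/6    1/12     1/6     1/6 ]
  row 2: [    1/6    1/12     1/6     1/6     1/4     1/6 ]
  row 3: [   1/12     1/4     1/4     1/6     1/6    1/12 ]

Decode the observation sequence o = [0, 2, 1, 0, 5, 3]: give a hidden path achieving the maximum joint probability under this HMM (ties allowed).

path = [2, 0, 0, 2, 0, 2]

t=0: δ = [2.083e-02, 2.778e-02, 5.556e-02, 2.083e-02]  (obs o_0=0)
t=1: δ = [5.787e-03, 2.315e-03, 1.543e-03, 2.315e-03]  ψ = [2, 2, 2, 1]  (obs o_1=2)
t=2: δ = [4.823e-04, 3.617e-04, 1.608e-04, 1.929e-04]  ψ = [0, 0, 0, 1]  (obs o_2=1)
t=3: δ = [1.340e-05, 2.009e-05, 2.679e-05, 1.005e-05]  ψ = [0, 0, 0, 1]  (obs o_3=0)
t=4: δ = [2.791e-06, 1.116e-06, 8.372e-07, 5.582e-07]  ψ = [2, 1, 1, 1]  (obs o_4=5)
t=5: δ = [7.752e-08, 5.814e-08, 1.550e-07, 6.202e-08]  ψ = [0, 0, 0, 1]  (obs o_5=3)
backtrack: best end state = 2; path = [2, 0, 0, 2, 0, 2]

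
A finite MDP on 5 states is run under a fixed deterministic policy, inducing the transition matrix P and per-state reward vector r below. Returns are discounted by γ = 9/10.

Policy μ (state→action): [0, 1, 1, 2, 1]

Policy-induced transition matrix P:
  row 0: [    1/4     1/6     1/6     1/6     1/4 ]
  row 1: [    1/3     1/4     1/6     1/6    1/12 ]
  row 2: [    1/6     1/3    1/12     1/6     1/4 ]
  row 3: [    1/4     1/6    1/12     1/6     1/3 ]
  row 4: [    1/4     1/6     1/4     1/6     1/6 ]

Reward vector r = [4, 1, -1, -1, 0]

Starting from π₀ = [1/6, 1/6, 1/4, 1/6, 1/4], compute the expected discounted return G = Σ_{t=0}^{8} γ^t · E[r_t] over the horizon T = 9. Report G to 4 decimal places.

G = 5.0293

t=0: π = [0.1667, 0.1667, 0.2500, 0.1667, 0.2500], E[r] = 0.4167, γ^t·E[r] = 0.416667, running G = 0.416667
t=1: π = [0.2431, 0.2222, 0.1528, 0.1667, 0.2153], E[r] = 0.8750, γ^t·E[r] = 0.787500, running G = 1.204167
t=2: π = [0.2558, 0.2106, 0.1580, 0.1667, 0.2089], E[r] = 0.9091, γ^t·E[r] = 0.736406, running G = 1.940573
t=3: π = [0.2544, 0.2106, 0.1570, 0.1667, 0.2114], E[r] = 0.9044, γ^t·E[r] = 0.659320, running G = 2.599893
t=4: π = [0.2545, 0.2104, 0.1573, 0.1667, 0.2112], E[r] = 0.9043, γ^t·E[r] = 0.593280, running G = 3.193173
t=5: π = [0.2544, 0.2104, 0.1573, 0.1667, 0.2112], E[r] = 0.9042, γ^t·E[r] = 0.533906, running G = 3.727079
t=6: π = [0.2544, 0.2104, 0.1573, 0.1667, 0.2112], E[r] = 0.9042, γ^t·E[r] = 0.480523, running G = 4.207602
t=7: π = [0.2544, 0.2104, 0.1573, 0.1667, 0.2112], E[r] = 0.9042, γ^t·E[r] = 0.432470, running G = 4.640071
t=8: π = [0.2544, 0.2104, 0.1573, 0.1667, 0.2112], E[r] = 0.9042, γ^t·E[r] = 0.389223, running G = 5.029294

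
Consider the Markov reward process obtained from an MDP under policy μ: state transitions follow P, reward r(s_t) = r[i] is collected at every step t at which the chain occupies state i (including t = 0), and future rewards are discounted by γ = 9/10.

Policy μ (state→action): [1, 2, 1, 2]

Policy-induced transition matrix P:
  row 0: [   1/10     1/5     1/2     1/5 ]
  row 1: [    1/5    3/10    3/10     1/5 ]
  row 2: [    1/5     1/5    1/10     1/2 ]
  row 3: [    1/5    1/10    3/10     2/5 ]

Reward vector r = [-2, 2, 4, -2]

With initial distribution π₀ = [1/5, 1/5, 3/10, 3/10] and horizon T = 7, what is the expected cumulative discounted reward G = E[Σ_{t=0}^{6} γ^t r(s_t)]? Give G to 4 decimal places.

t=0: π = [0.2000, 0.2000, 0.3000, 0.3000], E[r] = 0.6000, γ^t·E[r] = 0.600000, running G = 0.600000
t=1: π = [0.1800, 0.1900, 0.2800, 0.3500], E[r] = 0.4400, γ^t·E[r] = 0.396000, running G = 0.996000
t=2: π = [0.1820, 0.1840, 0.2800, 0.3540], E[r] = 0.4160, γ^t·E[r] = 0.336960, running G = 1.332960
t=3: π = [0.1818, 0.1830, 0.2804, 0.3548], E[r] = 0.4144, γ^t·E[r] = 0.302098, running G = 1.635058
t=4: π = [0.1818, 0.1828, 0.2803, 0.3551], E[r] = 0.4130, γ^t·E[r] = 0.270943, running G = 1.906001
t=5: π = [0.1818, 0.1828, 0.2803, 0.3551], E[r] = 0.4129, γ^t·E[r] = 0.243839, running G = 2.149840
t=6: π = [0.1818, 0.1828, 0.2803, 0.3551], E[r] = 0.4129, γ^t·E[r] = 0.219422, running G = 2.369262

G = 2.3693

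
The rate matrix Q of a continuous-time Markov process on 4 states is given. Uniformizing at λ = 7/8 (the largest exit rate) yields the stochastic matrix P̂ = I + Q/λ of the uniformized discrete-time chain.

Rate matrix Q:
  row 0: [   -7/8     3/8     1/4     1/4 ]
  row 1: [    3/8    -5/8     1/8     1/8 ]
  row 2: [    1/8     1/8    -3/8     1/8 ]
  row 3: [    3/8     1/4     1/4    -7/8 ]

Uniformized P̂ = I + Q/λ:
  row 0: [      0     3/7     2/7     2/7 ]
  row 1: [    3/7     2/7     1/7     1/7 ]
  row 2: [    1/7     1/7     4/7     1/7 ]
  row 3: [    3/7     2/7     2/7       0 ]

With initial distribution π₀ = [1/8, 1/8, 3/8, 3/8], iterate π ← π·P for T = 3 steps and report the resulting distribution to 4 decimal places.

t=0: π = [0.1250, 0.1250, 0.3750, 0.3750]
t=1: π = [0.2679, 0.2500, 0.3750, 0.1071]
t=2: π = [0.2066, 0.2704, 0.3571, 0.1658]
t=3: π = [0.2380, 0.2642, 0.3491, 0.1487]

π = [0.2380, 0.2642, 0.3491, 0.1487]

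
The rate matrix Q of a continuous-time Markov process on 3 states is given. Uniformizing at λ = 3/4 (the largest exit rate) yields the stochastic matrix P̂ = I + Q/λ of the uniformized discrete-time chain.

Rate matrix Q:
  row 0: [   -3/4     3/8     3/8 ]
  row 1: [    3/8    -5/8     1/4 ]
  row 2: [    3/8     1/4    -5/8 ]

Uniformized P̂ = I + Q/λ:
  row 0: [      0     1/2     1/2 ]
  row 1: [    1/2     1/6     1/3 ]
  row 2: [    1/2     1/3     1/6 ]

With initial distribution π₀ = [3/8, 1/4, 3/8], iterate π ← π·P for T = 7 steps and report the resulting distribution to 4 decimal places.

π = [0.3330, 0.3335, 0.3335]

t=0: π = [0.3750, 0.2500, 0.3750]
t=1: π = [0.3125, 0.3542, 0.3333]
t=2: π = [0.3438, 0.3264, 0.3299]
t=3: π = [0.3281, 0.3362, 0.3356]
t=4: π = [0.3359, 0.3320, 0.3321]
t=5: π = [0.3320, 0.3340, 0.3340]
t=6: π = [0.3340, 0.3330, 0.3330]
t=7: π = [0.3330, 0.3335, 0.3335]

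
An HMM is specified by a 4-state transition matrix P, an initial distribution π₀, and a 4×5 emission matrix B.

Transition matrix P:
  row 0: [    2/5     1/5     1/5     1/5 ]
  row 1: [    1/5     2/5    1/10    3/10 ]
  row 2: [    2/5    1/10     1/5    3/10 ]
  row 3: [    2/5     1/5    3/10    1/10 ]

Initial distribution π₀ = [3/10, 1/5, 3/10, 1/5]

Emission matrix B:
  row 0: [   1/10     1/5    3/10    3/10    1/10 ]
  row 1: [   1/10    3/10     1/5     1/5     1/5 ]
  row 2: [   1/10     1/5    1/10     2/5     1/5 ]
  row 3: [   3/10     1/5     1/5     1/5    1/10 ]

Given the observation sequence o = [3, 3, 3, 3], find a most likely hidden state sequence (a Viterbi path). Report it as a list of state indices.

path = [2, 0, 0, 0]

t=0: δ = [9.000e-02, 4.000e-02, 1.200e-01, 4.000e-02]  (obs o_0=3)
t=1: δ = [1.440e-02, 3.600e-03, 9.600e-03, 7.200e-03]  ψ = [2, 0, 2, 2]  (obs o_1=3)
t=2: δ = [1.728e-03, 5.760e-04, 1.152e-03, 5.760e-04]  ψ = [0, 0, 0, 0]  (obs o_2=3)
t=3: δ = [2.074e-04, 6.912e-05, 1.382e-04, 6.912e-05]  ψ = [0, 0, 0, 0]  (obs o_3=3)
backtrack: best end state = 0; path = [2, 0, 0, 0]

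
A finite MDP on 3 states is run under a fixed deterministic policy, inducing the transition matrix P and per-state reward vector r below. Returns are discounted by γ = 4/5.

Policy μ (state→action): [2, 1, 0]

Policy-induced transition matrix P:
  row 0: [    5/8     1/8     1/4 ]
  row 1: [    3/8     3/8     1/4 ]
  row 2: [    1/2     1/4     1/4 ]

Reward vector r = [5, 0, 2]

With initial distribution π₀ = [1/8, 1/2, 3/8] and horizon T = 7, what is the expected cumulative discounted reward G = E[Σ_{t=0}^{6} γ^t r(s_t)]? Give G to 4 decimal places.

t=0: π = [0.1250, 0.5000, 0.3750], E[r] = 1.3750, γ^t·E[r] = 1.375000, running G = 1.375000
t=1: π = [0.4531, 0.2969, 0.2500], E[r] = 2.7656, γ^t·E[r] = 2.212500, running G = 3.587500
t=2: π = [0.5195, 0.2305, 0.2500], E[r] = 3.0977, γ^t·E[r] = 1.982500, running G = 5.570000
t=3: π = [0.5361, 0.2139, 0.2500], E[r] = 3.1807, γ^t·E[r] = 1.628500, running G = 7.198500
t=4: π = [0.5403, 0.2097, 0.2500], E[r] = 3.2014, γ^t·E[r] = 1.311300, running G = 8.509800
t=5: π = [0.5413, 0.2087, 0.2500], E[r] = 3.2066, γ^t·E[r] = 1.050740, running G = 9.560540
t=6: π = [0.5416, 0.2084, 0.2500], E[r] = 3.2079, γ^t·E[r] = 0.840932, running G = 10.401472

G = 10.4015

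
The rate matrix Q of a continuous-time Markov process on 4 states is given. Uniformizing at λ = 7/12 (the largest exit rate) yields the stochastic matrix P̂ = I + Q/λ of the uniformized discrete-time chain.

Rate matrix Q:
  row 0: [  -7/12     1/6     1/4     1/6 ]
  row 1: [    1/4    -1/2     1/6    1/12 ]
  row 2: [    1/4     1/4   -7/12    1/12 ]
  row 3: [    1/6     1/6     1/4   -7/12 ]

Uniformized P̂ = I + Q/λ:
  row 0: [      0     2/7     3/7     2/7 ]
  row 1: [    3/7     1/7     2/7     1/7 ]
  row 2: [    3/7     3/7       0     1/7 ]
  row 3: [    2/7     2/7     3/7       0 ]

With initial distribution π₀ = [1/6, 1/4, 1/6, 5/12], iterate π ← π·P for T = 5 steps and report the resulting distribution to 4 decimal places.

π = [0.2835, 0.2834, 0.2725, 0.1607]

t=0: π = [0.1667, 0.2500, 0.1667, 0.4167]
t=1: π = [0.2976, 0.2738, 0.3214, 0.1071]
t=2: π = [0.2857, 0.2925, 0.2517, 0.1701]
t=3: π = [0.2818, 0.2799, 0.2789, 0.1594]
t=4: π = [0.2850, 0.2856, 0.2691, 0.1603]
t=5: π = [0.2835, 0.2834, 0.2725, 0.1607]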